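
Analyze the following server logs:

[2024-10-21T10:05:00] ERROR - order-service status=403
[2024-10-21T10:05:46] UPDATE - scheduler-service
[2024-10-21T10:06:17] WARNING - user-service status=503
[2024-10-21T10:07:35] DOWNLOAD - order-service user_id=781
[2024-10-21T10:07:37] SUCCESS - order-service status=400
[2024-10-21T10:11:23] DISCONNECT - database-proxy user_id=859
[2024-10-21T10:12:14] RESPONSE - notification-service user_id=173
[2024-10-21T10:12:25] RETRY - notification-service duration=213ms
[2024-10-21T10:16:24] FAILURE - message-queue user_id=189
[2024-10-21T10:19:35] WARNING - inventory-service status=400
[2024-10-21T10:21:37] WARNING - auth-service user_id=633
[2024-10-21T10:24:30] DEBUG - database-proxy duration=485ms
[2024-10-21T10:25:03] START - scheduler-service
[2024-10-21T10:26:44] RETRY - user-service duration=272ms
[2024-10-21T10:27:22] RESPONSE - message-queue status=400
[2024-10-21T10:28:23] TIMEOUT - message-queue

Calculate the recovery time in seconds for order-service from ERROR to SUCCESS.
157

To calculate recovery time:

1. Find ERROR event for order-service: 2024-10-21T10:05:00
2. Find next SUCCESS event for order-service: 2024-10-21T10:07:37
3. Recovery time: 2024-10-21T10:07:37 - 2024-10-21T10:05:00 = 157 seconds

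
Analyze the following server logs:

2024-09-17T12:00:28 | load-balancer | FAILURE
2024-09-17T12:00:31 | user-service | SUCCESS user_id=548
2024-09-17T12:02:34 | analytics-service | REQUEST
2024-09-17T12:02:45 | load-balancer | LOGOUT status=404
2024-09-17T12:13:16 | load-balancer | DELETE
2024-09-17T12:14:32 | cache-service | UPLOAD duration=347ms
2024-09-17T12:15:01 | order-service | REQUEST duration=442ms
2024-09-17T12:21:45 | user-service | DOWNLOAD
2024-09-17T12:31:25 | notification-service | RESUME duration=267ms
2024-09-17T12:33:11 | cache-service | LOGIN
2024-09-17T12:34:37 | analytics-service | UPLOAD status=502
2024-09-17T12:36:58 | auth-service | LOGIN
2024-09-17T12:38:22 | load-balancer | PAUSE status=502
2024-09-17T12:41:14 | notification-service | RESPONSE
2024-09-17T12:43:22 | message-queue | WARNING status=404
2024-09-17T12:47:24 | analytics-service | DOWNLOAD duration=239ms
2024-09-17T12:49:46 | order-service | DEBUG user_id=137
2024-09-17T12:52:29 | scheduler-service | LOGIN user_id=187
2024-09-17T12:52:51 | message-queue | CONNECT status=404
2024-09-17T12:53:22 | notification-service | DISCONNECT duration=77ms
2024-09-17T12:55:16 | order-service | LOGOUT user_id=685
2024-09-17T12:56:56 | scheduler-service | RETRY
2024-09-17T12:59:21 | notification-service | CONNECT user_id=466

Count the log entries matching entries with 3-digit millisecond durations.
4

To find matching entries:

1. Pattern to match: entries with 3-digit millisecond durations
2. Scan each log entry for the pattern
3. Count matches: 4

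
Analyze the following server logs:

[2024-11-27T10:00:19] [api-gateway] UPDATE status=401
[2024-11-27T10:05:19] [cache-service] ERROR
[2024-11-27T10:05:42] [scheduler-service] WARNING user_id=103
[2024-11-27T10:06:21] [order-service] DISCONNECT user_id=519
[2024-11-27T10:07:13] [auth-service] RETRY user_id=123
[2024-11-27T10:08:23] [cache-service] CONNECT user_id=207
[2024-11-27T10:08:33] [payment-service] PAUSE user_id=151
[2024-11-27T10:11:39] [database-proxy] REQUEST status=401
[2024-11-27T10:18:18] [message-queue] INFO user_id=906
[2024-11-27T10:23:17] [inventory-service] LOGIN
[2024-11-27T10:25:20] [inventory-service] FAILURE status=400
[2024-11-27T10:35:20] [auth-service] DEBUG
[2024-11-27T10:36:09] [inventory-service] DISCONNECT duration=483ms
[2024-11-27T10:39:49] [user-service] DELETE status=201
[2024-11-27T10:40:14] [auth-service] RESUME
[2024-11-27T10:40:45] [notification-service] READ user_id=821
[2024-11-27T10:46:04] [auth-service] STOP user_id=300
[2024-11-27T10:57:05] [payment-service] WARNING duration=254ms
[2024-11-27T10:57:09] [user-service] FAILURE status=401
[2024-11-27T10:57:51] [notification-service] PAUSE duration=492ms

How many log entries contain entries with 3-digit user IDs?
8

To find matching entries:

1. Pattern to match: entries with 3-digit user IDs
2. Scan each log entry for the pattern
3. Count matches: 8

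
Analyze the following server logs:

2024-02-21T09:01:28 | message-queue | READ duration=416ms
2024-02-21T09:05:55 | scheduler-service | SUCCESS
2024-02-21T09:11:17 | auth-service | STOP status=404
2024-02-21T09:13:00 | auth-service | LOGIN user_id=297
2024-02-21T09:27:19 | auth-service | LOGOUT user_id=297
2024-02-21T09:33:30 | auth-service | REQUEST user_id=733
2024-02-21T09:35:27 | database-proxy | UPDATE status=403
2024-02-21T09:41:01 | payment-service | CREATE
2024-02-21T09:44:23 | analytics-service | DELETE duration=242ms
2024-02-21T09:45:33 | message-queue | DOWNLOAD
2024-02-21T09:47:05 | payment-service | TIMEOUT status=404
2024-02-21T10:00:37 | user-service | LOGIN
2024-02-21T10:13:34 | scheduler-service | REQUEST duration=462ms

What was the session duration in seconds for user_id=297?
859

To calculate session duration:

1. Find LOGIN event for user_id=297: 2024-02-21T09:13:00
2. Find LOGOUT event for user_id=297: 2024-02-21T09:27:19
3. Session duration: 2024-02-21T09:27:19 - 2024-02-21T09:13:00 = 859 seconds (14 minutes)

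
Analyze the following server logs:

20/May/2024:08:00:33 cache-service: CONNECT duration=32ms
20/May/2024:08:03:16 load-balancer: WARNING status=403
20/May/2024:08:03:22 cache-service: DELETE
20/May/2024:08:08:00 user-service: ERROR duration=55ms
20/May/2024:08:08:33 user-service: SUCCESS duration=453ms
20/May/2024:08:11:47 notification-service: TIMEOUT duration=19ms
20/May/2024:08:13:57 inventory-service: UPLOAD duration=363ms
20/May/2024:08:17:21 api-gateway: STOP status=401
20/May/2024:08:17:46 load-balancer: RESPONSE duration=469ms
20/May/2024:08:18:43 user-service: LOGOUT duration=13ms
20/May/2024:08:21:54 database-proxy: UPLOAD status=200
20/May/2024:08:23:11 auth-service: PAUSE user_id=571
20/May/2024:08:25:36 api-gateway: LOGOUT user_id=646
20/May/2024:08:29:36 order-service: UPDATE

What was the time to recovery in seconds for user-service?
33

To calculate recovery time:

1. Find ERROR event for user-service: 20/May/2024:08:08:00
2. Find next SUCCESS event for user-service: 20/May/2024:08:08:33
3. Recovery time: 20/May/2024:08:08:33 - 20/May/2024:08:08:00 = 33 seconds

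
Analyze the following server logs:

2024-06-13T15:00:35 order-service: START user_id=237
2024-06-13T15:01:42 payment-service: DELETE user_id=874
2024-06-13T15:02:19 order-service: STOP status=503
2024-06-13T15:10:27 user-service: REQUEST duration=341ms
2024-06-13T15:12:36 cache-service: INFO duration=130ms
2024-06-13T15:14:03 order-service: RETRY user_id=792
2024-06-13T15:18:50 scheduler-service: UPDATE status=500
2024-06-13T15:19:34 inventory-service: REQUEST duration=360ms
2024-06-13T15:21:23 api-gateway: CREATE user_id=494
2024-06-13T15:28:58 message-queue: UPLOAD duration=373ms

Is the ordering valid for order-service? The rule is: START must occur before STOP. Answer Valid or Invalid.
Valid

To validate ordering:

1. Required order: START → STOP
2. Rule: START must occur before STOP
3. Check actual order of events for order-service
4. Result: Valid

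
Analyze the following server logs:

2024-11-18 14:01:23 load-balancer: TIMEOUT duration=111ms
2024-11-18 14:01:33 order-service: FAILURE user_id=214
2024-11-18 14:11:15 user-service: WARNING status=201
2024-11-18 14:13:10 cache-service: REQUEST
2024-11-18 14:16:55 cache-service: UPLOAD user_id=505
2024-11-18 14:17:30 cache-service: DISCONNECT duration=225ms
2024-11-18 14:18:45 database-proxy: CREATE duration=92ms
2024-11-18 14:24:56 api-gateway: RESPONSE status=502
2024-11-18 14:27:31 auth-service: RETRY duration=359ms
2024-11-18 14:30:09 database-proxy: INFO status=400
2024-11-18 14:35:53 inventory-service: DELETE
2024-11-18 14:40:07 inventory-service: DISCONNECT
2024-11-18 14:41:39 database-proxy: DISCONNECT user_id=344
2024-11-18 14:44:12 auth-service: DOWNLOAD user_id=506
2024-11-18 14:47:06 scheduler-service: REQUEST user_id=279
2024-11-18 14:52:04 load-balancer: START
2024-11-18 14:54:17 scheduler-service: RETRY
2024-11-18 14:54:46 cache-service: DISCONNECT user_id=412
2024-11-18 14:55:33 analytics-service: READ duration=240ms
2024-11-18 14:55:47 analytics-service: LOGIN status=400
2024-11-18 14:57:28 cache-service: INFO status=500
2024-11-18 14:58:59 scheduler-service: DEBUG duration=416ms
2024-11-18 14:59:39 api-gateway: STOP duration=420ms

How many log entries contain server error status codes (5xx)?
2

To find matching entries:

1. Pattern to match: server error status codes (5xx)
2. Scan each log entry for the pattern
3. Count matches: 2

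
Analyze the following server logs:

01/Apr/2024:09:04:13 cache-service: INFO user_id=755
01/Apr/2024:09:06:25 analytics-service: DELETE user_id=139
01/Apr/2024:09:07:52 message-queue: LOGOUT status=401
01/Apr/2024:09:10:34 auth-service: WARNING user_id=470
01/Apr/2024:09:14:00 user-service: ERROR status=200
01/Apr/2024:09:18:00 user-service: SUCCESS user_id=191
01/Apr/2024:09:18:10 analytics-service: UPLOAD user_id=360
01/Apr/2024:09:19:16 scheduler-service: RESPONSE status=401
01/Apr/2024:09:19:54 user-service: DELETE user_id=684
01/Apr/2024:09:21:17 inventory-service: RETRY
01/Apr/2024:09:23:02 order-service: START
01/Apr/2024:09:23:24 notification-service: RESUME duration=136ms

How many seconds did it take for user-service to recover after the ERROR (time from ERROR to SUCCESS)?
240

To calculate recovery time:

1. Find ERROR event for user-service: 01/Apr/2024:09:14:00
2. Find next SUCCESS event for user-service: 01/Apr/2024:09:18:00
3. Recovery time: 01/Apr/2024:09:18:00 - 01/Apr/2024:09:14:00 = 240 seconds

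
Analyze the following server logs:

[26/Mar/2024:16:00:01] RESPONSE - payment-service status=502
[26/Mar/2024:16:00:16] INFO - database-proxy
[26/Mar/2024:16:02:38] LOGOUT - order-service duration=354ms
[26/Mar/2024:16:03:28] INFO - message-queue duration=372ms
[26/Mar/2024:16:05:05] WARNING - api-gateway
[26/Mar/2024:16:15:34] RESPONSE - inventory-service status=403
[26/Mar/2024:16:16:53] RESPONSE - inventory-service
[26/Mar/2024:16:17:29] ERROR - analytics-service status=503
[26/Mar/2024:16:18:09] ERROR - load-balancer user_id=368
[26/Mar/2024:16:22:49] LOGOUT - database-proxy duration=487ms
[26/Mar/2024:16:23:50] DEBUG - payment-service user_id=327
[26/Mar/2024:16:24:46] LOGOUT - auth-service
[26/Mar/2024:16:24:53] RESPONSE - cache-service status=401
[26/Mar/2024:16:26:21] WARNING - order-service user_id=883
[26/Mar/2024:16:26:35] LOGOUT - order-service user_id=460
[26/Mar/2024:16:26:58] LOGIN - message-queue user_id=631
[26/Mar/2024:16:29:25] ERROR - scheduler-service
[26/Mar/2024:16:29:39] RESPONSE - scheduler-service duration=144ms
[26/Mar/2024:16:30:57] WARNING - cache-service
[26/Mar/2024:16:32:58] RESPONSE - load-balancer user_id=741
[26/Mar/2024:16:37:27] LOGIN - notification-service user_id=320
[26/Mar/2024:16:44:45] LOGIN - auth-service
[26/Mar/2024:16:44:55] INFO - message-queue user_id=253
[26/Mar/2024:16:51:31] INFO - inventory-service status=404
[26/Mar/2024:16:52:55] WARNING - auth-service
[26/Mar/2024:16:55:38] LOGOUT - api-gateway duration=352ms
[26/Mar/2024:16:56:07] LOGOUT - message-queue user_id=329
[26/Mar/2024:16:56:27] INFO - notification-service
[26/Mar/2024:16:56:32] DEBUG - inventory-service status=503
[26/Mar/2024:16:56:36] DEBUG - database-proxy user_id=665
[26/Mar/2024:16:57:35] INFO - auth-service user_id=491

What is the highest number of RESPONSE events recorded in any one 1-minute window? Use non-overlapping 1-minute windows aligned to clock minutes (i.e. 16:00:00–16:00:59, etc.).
1

To find the burst window:

1. Divide the log period into non-overlapping 1-minute windows starting at 16:00
2. Count RESPONSE events in each window
3. Find the window with maximum count
4. Maximum events in a window: 1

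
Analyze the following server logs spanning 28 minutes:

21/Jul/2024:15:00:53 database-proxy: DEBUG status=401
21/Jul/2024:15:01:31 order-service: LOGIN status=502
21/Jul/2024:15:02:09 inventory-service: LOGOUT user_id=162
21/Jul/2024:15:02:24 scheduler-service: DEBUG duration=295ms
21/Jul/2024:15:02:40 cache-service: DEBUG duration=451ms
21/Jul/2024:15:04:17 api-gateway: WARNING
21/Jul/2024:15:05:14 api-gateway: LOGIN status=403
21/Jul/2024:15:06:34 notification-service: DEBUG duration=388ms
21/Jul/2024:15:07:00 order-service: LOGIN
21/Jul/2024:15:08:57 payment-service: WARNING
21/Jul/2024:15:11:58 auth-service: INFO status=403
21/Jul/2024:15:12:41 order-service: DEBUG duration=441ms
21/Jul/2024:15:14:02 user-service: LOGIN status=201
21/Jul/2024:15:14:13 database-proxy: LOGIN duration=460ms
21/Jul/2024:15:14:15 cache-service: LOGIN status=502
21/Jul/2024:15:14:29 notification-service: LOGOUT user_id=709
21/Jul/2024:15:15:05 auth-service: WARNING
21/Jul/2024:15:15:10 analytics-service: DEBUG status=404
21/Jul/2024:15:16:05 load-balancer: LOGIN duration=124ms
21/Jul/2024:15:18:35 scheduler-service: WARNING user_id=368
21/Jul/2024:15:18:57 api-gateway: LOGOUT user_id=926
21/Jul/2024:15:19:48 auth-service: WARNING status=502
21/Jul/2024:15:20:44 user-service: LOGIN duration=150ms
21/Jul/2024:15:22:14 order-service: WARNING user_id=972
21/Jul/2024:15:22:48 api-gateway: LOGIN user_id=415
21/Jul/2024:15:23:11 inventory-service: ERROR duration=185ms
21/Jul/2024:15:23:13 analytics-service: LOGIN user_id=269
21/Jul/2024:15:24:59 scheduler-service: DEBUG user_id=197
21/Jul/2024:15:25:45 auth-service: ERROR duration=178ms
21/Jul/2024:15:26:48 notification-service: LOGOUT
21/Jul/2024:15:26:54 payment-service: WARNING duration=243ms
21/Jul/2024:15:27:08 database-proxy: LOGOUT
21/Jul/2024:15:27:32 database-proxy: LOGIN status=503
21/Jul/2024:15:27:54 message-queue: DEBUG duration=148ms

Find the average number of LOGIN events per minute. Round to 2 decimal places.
0.39

To calculate the rate:

1. Count total LOGIN events: 11
2. Total time period: 28 minutes
3. Rate = 11 / 28 = 0.39 events per minute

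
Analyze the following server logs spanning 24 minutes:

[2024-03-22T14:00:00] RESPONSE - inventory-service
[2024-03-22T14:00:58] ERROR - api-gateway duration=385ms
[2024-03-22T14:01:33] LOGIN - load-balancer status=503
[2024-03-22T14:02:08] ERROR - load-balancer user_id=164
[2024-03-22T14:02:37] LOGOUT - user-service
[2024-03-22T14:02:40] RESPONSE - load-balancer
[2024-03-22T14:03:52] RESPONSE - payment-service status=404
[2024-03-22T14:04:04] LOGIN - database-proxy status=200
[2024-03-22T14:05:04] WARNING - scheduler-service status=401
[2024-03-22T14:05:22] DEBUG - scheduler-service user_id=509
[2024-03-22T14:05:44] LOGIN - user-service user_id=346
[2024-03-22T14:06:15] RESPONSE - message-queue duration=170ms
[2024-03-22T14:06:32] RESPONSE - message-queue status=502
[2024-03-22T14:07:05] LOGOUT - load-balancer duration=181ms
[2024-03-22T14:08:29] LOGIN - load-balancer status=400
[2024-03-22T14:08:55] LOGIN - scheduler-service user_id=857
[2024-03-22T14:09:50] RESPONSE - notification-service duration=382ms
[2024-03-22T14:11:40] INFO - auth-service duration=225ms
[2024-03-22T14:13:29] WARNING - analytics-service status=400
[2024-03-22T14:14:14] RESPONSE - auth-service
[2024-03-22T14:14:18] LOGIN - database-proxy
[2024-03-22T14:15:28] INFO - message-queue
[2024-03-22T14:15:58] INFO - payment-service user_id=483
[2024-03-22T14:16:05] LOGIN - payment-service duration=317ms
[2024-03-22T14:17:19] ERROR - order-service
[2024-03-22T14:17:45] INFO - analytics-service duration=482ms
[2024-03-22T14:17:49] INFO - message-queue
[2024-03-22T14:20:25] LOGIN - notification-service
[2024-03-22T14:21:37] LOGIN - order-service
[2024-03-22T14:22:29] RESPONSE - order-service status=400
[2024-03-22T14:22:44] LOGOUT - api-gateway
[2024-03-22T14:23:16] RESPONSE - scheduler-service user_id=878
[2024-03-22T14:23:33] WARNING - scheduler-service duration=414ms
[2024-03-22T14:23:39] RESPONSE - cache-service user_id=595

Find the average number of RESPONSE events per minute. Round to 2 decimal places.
0.42

To calculate the rate:

1. Count total RESPONSE events: 10
2. Total time period: 24 minutes
3. Rate = 10 / 24 = 0.42 events per minute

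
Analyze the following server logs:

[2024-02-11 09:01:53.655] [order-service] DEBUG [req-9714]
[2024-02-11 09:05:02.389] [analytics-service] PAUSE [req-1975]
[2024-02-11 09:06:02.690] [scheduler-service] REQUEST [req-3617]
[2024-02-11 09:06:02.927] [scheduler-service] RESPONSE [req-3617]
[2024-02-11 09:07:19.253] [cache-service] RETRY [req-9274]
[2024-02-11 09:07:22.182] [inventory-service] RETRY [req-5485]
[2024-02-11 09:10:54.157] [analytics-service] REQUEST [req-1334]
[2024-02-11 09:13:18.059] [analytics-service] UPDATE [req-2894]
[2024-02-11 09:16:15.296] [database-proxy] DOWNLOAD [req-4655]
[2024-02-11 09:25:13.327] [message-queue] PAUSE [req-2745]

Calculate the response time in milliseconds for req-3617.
237

To calculate latency:

1. Find REQUEST with id req-3617: 2024-02-11 09:06:02.690
2. Find RESPONSE with id req-3617: 2024-02-11 09:06:02.927
3. Latency: 2024-02-11 09:06:02.927 - 2024-02-11 09:06:02.690 = 237ms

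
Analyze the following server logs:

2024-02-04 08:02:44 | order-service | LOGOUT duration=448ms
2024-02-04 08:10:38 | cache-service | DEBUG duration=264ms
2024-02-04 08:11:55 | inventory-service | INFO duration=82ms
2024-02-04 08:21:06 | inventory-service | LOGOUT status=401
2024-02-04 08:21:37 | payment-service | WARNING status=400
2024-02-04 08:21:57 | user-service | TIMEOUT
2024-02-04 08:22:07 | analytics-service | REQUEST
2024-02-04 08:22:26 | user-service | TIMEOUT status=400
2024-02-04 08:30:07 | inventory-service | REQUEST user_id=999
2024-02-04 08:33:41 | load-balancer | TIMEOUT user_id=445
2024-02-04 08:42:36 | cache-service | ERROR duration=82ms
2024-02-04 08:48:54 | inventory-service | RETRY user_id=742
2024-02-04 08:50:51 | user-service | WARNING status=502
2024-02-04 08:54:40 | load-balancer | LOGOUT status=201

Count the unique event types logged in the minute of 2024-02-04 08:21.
3

To count unique event types:

1. Filter events in the minute starting at 2024-02-04 08:21
2. Extract event types from matching entries
3. Count unique types: 3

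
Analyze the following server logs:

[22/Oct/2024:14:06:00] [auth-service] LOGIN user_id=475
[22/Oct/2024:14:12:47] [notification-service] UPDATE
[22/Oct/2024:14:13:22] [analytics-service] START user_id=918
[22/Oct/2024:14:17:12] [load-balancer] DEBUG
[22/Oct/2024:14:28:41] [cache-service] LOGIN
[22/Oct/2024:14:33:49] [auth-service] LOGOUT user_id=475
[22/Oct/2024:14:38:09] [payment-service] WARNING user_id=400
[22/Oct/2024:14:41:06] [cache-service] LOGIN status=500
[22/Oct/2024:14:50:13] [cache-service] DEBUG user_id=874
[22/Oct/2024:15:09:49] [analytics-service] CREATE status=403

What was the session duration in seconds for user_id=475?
1669

To calculate session duration:

1. Find LOGIN event for user_id=475: 22/Oct/2024:14:06:00
2. Find LOGOUT event for user_id=475: 22/Oct/2024:14:33:49
3. Session duration: 22/Oct/2024:14:33:49 - 22/Oct/2024:14:06:00 = 1669 seconds (27 minutes)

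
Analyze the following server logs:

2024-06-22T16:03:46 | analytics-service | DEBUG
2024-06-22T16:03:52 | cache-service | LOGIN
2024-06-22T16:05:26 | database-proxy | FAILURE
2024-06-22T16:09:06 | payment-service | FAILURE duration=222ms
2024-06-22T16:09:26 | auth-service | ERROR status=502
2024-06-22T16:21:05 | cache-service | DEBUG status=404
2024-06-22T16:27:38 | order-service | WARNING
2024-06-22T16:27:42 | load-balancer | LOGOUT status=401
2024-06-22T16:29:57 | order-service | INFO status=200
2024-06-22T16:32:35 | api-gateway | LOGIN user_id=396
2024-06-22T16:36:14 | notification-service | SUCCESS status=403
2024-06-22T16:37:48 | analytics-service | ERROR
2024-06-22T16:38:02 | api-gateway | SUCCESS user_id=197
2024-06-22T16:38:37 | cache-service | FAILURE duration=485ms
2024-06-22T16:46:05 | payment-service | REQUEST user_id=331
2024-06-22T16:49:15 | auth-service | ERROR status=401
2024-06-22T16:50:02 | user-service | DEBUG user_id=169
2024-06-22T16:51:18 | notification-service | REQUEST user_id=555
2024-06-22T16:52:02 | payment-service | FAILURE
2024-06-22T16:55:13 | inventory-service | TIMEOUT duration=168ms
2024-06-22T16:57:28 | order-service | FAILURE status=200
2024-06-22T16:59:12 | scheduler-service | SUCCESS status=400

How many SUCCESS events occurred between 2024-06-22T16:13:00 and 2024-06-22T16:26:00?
0

To count events in the time window:

1. Window boundaries: 2024-06-22T16:13:00 to 2024-06-22T16:26:00
2. Filter for SUCCESS events within this window
3. Count matching events: 0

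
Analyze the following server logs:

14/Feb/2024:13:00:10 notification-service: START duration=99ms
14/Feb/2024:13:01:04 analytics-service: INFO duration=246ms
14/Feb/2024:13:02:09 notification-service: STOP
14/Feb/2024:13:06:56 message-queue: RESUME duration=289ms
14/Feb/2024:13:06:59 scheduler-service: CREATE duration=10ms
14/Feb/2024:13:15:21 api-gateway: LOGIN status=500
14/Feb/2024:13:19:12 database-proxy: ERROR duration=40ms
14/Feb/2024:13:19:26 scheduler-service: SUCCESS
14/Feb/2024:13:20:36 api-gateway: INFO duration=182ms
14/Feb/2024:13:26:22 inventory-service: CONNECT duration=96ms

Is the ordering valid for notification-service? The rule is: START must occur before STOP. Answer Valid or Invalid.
Valid

To validate ordering:

1. Required order: START → STOP
2. Rule: START must occur before STOP
3. Check actual order of events for notification-service
4. Result: Valid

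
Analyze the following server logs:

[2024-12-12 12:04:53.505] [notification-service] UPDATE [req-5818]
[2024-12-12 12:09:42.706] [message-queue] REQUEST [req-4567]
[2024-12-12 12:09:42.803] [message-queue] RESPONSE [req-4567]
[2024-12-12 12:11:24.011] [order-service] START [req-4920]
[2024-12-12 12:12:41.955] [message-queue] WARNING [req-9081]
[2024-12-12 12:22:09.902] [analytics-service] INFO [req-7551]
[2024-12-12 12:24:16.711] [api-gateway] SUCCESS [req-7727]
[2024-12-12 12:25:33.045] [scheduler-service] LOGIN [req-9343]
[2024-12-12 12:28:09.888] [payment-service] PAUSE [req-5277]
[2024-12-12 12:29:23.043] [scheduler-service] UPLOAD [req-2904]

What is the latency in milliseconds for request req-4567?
97

To calculate latency:

1. Find REQUEST with id req-4567: 2024-12-12 12:09:42.706
2. Find RESPONSE with id req-4567: 2024-12-12 12:09:42.803
3. Latency: 2024-12-12 12:09:42.803 - 2024-12-12 12:09:42.706 = 97ms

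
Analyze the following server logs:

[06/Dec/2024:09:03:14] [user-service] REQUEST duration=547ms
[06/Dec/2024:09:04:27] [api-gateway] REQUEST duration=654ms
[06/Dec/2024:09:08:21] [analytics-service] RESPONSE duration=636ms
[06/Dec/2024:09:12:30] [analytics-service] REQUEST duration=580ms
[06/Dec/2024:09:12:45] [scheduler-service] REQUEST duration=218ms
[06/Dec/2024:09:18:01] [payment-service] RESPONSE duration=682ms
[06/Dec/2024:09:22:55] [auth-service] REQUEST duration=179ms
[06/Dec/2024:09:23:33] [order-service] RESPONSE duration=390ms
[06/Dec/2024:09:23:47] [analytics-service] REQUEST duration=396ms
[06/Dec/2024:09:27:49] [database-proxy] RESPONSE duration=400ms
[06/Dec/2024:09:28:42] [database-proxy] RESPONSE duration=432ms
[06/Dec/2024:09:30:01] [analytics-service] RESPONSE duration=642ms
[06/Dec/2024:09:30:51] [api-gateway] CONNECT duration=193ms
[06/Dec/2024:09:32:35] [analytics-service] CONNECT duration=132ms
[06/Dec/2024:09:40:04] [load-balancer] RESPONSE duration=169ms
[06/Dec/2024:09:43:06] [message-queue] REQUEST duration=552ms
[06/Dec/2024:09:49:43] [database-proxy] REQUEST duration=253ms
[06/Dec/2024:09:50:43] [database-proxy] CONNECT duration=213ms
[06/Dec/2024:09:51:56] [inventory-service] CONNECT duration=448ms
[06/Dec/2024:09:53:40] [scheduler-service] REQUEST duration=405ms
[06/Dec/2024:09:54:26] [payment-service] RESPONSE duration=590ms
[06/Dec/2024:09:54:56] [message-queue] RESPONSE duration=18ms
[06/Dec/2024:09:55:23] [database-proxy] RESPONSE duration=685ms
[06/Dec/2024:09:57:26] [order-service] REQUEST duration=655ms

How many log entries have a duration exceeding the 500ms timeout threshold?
10

To count timeouts:

1. Threshold: 500ms
2. Extract duration from each log entry
3. Count entries where duration > 500
4. Timeout count: 10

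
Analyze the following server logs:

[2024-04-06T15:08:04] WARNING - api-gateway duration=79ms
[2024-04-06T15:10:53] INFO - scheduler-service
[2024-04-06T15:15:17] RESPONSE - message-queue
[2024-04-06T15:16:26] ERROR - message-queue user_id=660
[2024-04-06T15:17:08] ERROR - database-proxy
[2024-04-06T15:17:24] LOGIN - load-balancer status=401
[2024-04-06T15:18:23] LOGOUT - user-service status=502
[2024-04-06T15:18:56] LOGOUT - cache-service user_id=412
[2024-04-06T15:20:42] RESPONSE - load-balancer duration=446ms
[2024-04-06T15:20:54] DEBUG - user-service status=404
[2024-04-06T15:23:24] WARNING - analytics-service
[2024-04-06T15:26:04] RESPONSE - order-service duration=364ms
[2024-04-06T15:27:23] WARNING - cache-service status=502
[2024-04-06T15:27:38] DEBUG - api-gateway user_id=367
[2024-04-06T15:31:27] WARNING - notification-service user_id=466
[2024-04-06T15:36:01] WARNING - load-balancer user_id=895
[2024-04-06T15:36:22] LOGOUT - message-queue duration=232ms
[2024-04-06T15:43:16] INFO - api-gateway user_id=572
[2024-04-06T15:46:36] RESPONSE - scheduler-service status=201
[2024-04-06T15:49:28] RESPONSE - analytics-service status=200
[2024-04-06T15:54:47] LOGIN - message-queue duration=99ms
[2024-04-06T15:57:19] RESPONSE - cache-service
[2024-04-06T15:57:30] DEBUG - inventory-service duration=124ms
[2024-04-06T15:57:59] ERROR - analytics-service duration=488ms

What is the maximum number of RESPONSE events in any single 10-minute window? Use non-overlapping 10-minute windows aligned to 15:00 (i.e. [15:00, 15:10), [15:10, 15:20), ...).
2

To find the burst window:

1. Divide the log period into non-overlapping 10-minute windows starting at 15:00
2. Count RESPONSE events in each window
3. Find the window with maximum count
4. Maximum events in a window: 2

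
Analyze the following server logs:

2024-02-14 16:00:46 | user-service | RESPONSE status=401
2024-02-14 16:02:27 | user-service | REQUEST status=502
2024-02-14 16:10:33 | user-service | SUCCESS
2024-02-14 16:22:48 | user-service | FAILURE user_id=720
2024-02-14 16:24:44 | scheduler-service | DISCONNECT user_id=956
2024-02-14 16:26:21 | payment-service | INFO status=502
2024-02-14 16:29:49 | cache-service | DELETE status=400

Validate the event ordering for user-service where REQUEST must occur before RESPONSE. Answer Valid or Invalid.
Invalid

To validate ordering:

1. Required order: REQUEST → RESPONSE
2. Rule: REQUEST must occur before RESPONSE
3. Check actual order of events for user-service
4. Result: Invalid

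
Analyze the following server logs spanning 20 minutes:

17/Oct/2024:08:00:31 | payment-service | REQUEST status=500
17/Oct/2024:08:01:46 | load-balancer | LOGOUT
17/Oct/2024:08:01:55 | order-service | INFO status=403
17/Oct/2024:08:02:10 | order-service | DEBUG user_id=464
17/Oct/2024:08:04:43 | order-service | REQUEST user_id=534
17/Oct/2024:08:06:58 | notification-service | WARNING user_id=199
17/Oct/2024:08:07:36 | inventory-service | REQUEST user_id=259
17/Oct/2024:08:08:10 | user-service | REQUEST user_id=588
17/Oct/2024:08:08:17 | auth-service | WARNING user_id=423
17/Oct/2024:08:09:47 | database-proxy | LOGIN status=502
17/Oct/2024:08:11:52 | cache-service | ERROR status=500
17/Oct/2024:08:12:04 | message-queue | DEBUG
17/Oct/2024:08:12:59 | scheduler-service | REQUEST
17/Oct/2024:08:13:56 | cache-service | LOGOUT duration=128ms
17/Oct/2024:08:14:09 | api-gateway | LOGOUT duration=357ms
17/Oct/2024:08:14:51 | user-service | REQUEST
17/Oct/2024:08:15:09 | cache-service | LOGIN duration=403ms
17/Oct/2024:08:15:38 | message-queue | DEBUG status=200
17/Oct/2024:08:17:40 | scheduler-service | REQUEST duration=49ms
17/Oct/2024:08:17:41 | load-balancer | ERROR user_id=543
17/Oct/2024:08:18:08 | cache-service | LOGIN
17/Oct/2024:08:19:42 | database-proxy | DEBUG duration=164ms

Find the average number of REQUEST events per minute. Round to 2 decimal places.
0.35

To calculate the rate:

1. Count total REQUEST events: 7
2. Total time period: 20 minutes
3. Rate = 7 / 20 = 0.35 events per minute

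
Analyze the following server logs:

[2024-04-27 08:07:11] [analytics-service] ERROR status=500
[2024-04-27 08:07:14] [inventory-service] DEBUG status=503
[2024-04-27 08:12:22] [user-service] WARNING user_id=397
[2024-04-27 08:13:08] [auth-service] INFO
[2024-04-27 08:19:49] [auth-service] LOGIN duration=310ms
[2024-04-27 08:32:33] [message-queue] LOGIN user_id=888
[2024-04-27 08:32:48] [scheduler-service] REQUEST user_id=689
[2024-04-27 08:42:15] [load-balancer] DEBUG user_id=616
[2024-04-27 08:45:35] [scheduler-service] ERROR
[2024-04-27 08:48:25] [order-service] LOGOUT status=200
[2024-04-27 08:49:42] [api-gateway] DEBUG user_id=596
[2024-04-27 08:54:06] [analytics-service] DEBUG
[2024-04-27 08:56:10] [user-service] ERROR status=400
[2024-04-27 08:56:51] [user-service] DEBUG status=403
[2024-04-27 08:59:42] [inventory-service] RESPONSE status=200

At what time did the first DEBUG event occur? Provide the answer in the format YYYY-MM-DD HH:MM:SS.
2024-04-27 08:07:14

To find the first event:

1. Filter for all DEBUG events
2. Sort by timestamp
3. Select the first one
4. Timestamp: 2024-04-27 08:07:14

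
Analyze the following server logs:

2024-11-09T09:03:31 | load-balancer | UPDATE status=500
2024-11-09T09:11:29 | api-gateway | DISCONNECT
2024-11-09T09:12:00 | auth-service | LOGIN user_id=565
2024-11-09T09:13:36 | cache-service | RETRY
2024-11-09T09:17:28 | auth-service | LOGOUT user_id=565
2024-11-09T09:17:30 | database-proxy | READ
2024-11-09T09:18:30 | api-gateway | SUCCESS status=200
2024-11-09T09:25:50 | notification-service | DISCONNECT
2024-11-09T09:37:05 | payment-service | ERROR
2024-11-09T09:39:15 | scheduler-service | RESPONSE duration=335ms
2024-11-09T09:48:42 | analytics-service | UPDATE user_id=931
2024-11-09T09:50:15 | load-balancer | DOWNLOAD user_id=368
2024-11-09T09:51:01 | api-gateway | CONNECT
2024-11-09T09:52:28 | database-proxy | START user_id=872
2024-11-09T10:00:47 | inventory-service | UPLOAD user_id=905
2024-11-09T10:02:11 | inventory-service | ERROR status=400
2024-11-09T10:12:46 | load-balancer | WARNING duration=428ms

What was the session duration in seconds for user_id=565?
328

To calculate session duration:

1. Find LOGIN event for user_id=565: 2024-11-09T09:12:00
2. Find LOGOUT event for user_id=565: 2024-11-09T09:17:28
3. Session duration: 2024-11-09T09:17:28 - 2024-11-09T09:12:00 = 328 seconds (5 minutes)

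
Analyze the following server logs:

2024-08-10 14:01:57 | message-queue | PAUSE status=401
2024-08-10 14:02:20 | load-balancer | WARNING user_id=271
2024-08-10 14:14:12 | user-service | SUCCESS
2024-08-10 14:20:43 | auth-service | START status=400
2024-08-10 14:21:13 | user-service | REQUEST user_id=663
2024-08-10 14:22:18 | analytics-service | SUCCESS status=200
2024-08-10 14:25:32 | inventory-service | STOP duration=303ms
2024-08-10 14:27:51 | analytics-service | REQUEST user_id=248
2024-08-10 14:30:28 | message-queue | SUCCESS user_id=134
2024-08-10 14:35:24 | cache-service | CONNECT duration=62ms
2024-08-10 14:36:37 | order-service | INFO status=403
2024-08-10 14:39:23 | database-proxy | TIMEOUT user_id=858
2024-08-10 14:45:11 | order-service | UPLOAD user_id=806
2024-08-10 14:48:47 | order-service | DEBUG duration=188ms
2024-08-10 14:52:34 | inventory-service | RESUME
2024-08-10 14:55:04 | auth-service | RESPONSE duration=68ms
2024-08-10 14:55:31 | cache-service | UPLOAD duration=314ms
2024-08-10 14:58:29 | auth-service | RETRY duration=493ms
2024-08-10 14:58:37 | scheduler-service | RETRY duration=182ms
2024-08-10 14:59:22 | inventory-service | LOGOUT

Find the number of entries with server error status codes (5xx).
0

To find matching entries:

1. Pattern to match: server error status codes (5xx)
2. Scan each log entry for the pattern
3. Count matches: 0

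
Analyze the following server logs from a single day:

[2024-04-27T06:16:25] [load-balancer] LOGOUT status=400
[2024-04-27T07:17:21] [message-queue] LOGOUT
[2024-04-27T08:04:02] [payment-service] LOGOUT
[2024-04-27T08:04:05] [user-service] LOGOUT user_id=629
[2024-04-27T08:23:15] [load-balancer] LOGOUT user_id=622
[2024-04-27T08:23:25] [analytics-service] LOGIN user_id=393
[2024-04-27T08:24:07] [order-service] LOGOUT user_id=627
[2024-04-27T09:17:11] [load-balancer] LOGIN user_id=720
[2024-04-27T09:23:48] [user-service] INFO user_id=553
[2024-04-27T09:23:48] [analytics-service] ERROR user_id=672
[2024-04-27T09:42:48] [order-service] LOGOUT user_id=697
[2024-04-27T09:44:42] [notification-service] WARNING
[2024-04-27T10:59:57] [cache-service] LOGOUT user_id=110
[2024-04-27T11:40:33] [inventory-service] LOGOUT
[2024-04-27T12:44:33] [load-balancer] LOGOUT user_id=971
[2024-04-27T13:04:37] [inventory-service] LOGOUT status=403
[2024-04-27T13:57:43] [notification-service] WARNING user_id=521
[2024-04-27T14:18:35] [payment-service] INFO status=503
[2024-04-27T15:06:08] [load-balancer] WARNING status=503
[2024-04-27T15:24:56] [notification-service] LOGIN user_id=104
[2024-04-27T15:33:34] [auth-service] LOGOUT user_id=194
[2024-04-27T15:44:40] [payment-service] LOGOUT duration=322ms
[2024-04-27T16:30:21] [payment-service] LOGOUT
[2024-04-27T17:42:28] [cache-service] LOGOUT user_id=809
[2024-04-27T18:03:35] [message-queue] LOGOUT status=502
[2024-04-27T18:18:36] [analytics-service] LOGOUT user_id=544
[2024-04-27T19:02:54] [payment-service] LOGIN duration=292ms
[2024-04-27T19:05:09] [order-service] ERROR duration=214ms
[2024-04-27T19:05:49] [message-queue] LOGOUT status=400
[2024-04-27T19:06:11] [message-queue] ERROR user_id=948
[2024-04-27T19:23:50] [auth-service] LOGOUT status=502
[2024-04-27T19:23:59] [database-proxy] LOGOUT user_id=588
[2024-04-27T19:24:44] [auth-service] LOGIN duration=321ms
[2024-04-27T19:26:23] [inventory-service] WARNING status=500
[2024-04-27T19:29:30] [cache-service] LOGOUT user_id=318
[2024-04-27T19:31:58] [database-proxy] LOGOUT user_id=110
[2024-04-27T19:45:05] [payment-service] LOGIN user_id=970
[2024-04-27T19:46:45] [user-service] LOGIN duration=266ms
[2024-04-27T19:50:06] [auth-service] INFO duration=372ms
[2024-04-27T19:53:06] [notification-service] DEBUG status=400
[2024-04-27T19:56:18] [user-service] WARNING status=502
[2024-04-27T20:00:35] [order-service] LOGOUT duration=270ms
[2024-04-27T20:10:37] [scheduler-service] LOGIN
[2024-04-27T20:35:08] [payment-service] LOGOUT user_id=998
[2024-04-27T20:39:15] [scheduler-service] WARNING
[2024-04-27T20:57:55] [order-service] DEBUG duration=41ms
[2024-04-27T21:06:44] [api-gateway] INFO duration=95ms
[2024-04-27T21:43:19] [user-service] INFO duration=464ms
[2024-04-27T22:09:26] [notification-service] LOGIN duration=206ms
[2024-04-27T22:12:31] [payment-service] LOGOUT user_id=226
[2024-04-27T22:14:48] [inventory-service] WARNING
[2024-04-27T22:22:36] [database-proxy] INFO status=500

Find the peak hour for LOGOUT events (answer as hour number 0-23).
19

To find the peak hour:

1. Group all LOGOUT events by hour
2. Count events in each hour
3. Find hour with maximum count
4. Peak hour: 19 (with 5 events)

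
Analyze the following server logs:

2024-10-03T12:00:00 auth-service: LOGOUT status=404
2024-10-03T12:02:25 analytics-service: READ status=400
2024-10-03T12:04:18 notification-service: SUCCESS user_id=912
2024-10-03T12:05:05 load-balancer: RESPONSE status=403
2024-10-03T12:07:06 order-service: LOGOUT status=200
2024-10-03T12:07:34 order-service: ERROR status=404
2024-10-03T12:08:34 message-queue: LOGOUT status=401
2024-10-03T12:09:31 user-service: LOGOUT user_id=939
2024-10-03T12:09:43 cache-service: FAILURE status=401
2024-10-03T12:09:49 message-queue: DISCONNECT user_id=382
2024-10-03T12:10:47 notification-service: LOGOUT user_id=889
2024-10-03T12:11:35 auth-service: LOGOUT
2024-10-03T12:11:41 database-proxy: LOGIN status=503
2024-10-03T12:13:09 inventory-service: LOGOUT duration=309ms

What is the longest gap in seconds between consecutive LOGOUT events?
426

To find the longest gap:

1. Extract all LOGOUT events in chronological order
2. Calculate time differences between consecutive events
3. Find the maximum difference
4. Longest gap: 426 seconds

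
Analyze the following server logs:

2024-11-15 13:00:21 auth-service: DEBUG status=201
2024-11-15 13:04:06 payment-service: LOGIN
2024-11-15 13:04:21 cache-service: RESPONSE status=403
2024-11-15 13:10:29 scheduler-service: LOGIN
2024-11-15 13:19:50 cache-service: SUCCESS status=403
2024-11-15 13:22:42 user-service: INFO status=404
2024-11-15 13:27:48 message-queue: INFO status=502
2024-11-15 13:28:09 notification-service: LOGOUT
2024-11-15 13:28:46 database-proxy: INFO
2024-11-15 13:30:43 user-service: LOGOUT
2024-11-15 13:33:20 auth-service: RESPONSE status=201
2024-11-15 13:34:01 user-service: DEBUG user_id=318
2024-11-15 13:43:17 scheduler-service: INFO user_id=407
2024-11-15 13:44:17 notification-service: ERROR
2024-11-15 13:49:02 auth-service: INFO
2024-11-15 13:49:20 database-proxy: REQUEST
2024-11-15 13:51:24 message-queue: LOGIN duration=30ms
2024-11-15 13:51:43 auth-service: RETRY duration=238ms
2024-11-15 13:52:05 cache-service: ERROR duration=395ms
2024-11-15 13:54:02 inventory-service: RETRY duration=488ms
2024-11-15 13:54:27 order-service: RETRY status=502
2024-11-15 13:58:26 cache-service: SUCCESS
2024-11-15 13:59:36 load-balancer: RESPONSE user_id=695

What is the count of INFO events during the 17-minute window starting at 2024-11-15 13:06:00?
1

To count events in the time window:

1. Window boundaries: 2024-11-15 13:06:00 to 2024-11-15 13:23:00
2. Filter for INFO events within this window
3. Count matching events: 1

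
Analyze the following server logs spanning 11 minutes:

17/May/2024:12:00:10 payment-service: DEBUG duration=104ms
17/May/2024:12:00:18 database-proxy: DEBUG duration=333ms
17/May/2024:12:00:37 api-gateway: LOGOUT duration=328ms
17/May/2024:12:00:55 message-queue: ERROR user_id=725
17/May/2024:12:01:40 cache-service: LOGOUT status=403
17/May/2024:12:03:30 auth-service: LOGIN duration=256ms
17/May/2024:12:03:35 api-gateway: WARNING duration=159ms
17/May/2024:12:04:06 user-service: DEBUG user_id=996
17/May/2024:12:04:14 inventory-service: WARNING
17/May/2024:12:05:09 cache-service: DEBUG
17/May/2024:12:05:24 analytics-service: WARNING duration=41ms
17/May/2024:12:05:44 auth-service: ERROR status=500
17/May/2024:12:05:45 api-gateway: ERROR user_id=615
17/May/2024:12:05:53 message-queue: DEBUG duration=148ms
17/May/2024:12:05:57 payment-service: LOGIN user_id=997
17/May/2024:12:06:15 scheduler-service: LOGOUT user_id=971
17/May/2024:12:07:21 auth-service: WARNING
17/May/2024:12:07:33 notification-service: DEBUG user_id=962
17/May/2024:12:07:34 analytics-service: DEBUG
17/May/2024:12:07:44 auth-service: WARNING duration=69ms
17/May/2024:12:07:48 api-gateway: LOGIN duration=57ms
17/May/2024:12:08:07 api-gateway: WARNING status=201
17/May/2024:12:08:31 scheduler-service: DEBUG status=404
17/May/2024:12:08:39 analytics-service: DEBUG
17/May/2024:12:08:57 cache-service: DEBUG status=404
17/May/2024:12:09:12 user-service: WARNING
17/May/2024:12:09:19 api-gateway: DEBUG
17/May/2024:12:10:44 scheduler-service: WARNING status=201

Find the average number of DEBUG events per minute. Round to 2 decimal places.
1.0

To calculate the rate:

1. Count total DEBUG events: 11
2. Total time period: 11 minutes
3. Rate = 11 / 11 = 1.0 events per minute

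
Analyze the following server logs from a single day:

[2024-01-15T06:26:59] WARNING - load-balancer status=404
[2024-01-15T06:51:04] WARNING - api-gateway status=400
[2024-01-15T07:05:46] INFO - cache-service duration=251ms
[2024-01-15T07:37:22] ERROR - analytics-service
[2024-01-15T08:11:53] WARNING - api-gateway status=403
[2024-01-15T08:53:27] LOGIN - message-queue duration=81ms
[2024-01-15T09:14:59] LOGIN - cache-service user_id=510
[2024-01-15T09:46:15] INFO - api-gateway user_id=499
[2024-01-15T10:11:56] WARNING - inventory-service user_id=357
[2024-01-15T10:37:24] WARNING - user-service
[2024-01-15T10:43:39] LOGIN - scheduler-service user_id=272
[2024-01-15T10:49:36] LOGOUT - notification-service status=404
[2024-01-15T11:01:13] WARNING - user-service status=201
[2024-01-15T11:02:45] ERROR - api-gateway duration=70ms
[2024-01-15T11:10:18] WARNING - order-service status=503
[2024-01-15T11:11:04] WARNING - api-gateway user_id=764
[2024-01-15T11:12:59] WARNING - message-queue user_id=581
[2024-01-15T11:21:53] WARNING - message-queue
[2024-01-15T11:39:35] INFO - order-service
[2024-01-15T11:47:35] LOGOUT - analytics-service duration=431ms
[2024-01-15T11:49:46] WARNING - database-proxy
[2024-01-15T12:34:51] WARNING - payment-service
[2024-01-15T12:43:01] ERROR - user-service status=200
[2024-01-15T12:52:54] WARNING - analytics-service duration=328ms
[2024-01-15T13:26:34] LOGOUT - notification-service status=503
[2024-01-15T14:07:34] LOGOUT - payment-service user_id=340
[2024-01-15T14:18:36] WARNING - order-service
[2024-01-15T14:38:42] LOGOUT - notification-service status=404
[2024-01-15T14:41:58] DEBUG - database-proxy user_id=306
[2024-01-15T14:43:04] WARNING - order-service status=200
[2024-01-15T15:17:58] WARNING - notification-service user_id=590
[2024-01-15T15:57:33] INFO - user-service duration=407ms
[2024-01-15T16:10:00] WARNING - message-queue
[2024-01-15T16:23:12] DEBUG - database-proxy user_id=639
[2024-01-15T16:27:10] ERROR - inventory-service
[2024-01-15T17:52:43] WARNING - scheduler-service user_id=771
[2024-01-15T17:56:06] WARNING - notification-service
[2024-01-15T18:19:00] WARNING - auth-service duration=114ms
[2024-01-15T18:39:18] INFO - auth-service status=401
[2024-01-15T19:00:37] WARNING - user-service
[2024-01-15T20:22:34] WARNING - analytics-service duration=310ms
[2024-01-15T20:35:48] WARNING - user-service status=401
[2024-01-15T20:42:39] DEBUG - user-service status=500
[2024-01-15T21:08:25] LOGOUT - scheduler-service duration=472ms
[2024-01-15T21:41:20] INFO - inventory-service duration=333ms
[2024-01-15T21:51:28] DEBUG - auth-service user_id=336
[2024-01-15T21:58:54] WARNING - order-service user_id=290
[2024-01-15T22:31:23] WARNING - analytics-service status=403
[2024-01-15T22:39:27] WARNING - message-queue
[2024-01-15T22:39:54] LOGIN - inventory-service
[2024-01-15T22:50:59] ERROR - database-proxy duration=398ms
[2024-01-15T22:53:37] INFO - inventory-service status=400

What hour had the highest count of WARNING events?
11

To find the peak hour:

1. Group all WARNING events by hour
2. Count events in each hour
3. Find hour with maximum count
4. Peak hour: 11 (with 6 events)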